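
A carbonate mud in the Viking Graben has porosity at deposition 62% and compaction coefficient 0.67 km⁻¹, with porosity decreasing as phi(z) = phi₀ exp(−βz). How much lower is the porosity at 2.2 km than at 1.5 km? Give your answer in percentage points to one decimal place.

8.5 percentage points

phi(1.5) = 0.62·e^(−0.67×1.5) = 0.2269
phi(2.2) = 0.62·e^(−0.67×2.2) = 0.1420
Δphi = 0.2269 − 0.1420 = 0.0850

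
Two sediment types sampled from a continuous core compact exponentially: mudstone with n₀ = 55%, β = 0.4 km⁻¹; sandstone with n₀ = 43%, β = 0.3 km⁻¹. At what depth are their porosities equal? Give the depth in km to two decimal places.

Set n₀ₐ e^(−βₐd) = n₀ᵦ e^(−βᵦd) ⇒ ln(n₀ₐ/n₀ᵦ) = (βₐ − βᵦ)·d
d = ln(0.55/0.43) / (0.4 − 0.3) = 0.2461 / 0.1 = 2.461 km

2.46 km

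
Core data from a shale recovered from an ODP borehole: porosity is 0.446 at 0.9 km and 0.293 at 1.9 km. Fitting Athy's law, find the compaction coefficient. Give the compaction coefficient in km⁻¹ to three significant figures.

0.420 km⁻¹

Athy: n(Z) = n₀ e^(−βZ) ⇒ n₁/n₂ = e^{β(Z₂−Z₁)} ⇒ β = ln(n₁/n₂)/(Z₂−Z₁)
β = ln(0.446/0.293) / (1.9 − 0.9) = ln(1.522) / 1 = 0.4201 / 1 = 0.4201 km⁻¹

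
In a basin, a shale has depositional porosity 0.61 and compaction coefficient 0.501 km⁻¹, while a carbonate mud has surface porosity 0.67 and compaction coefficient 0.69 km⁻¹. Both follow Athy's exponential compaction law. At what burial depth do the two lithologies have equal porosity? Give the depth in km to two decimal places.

0.50 km

Set phi₀ₐ e^(−cₐZ) = phi₀ᵦ e^(−cᵦZ) ⇒ ln(phi₀ₐ/phi₀ᵦ) = (cₐ − cᵦ)·Z
Z = ln(0.61/0.67) / (0.501 − 0.69) = -0.0938 / -0.189 = 0.496 km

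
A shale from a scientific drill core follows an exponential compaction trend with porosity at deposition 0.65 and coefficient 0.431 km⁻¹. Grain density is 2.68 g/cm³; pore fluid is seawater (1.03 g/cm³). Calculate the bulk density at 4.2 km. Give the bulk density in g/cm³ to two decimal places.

Porosity at depth: phi = 0.65·exp(−0.431×4.2) = 0.65×0.1636 = 0.1064
Bulk density: ρ_b = (1−phi)ρ_g + phi·ρ_f = 0.8936×2.68 + 0.1064×1.03
       = 2.395 + 0.110 = 2.505 g/cm³

2.50 g/cm³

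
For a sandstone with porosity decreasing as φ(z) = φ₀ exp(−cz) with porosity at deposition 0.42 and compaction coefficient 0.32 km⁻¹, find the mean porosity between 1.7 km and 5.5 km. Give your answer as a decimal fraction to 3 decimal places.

⟨φ⟩ = (1/(z₂−z₁)) ∫ φ₀ e^(−cz) dz = φ₀·(e^(−c·z₁) − e^(−c·z₂)) / (c·(z₂−z₁))
e^(−0.32×1.7) = 0.5804; e^(−0.32×5.5) = 0.1720
⟨φ⟩ = 0.42 × (0.5804 − 0.1720) / (0.32 × 3.8) = 0.42 × 0.3358 = 0.1411

0.141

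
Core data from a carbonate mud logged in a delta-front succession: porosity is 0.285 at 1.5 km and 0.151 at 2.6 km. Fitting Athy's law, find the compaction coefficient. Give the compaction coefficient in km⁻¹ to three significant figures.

Athy: phi(Z) = phi₀ e^(−βZ) ⇒ phi₁/phi₂ = e^{β(Z₂−Z₁)} ⇒ β = ln(phi₁/phi₂)/(Z₂−Z₁)
β = ln(0.285/0.151) / (2.6 − 1.5) = ln(1.887) / 1.1 = 0.6352 / 1.1 = 0.5775 km⁻¹

0.577 km⁻¹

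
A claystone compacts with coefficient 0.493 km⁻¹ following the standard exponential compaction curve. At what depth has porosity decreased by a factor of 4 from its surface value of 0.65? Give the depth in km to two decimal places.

phi/phi₀ = 1/4 ⇒ exp(−c·z) = 1/4 ⇒ z = ln(4) / c
z = 1.3863 / 0.493 = 2.812 km

2.81 km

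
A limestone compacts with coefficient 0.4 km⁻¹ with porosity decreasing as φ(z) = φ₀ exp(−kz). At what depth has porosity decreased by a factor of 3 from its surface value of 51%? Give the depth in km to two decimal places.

φ/φ₀ = 1/3 ⇒ exp(−k·z) = 1/3 ⇒ z = ln(3) / k
z = 1.0986 / 0.4 = 2.747 km

2.75 km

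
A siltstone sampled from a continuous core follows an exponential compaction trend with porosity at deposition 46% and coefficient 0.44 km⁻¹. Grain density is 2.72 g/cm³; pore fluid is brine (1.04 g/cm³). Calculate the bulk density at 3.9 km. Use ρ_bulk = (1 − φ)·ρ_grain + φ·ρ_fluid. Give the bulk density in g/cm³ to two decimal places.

2.58 g/cm³

Porosity at depth: φ = 0.46·exp(−0.44×3.9) = 0.46×0.1798 = 0.0827
Bulk density: ρ_b = (1−φ)ρ_g + φ·ρ_f = 0.9173×2.72 + 0.0827×1.04
       = 2.495 + 0.086 = 2.581 g/cm³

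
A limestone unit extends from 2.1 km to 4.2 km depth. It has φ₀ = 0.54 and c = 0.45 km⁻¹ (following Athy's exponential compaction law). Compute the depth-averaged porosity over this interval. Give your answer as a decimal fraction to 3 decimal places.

⟨φ⟩ = (1/(z₂−z₁)) ∫ φ₀ e^(−cz) dz = φ₀·(e^(−c·z₁) − e^(−c·z₂)) / (c·(z₂−z₁))
e^(−0.45×2.1) = 0.3887; e^(−0.45×4.2) = 0.1511
⟨φ⟩ = 0.54 × (0.3887 − 0.1511) / (0.45 × 2.1) = 0.54 × 0.2514 = 0.1358

0.136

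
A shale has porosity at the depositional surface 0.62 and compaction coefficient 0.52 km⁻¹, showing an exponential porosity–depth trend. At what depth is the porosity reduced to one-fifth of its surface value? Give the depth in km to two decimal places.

n/n₀ = 1/5 ⇒ exp(−c·z) = 1/5 ⇒ z = ln(5) / c
z = 1.6094 / 0.52 = 3.095 km

3.10 km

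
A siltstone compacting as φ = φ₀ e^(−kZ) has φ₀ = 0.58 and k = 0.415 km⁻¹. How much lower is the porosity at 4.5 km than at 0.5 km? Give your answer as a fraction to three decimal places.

0.382

φ(0.5) = 0.58·e^(−0.415×0.5) = 0.4713
φ(4.5) = 0.58·e^(−0.415×4.5) = 0.0896
Δφ = 0.4713 − 0.0896 = 0.3817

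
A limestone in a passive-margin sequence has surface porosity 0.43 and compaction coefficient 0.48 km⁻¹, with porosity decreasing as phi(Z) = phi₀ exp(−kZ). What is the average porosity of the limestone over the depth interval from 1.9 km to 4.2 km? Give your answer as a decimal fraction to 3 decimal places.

⟨phi⟩ = (1/(Z₂−Z₁)) ∫ phi₀ e^(−kZ) dZ = phi₀·(e^(−k·Z₁) − e^(−k·Z₂)) / (k·(Z₂−Z₁))
e^(−0.48×1.9) = 0.4017; e^(−0.48×4.2) = 0.1332
⟨phi⟩ = 0.43 × (0.4017 − 0.1332) / (0.48 × 2.3) = 0.43 × 0.2432 = 0.1046

0.105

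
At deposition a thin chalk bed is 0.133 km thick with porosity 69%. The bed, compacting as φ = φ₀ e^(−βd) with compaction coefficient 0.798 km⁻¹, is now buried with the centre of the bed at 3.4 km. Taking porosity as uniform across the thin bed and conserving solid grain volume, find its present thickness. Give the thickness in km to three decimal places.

Porosity at 3.4 km: φ = 0.69·exp(−0.798×3.4) = 0.0458
Solid-volume conservation: h(1−φ) = h₀(1−φ₀) ⇒ h = h₀·(1−φ₀)/(1−φ)
h = 0.133 × (1 − 0.69)/(1 − 0.0458) = 0.133 × 0.3249 = 0.0432 km

0.043 km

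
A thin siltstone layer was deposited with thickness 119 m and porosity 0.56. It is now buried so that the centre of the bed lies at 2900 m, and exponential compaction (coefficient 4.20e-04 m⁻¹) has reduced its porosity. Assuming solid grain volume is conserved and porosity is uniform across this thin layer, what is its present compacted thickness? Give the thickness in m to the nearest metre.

Working in km (1 km = 1000 m; k in km⁻¹ = k in m⁻¹ × 1000):
Porosity at 2.9 km: φ = 0.56·exp(−0.42×2.9) = 0.1657
Solid-volume conservation: h(1−φ) = h₀(1−φ₀) ⇒ h = h₀·(1−φ₀)/(1−φ)
h = 0.119 × (1 − 0.56)/(1 − 0.1657) = 0.119 × 0.5274 = 0.0628 km

63 m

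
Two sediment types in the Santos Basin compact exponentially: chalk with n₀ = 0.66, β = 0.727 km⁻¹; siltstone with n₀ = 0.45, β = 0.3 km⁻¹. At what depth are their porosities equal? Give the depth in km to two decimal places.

0.90 km

Set n₀ₐ e^(−βₐd) = n₀ᵦ e^(−βᵦd) ⇒ ln(n₀ₐ/n₀ᵦ) = (βₐ − βᵦ)·d
d = ln(0.66/0.45) / (0.727 − 0.3) = 0.3830 / 0.427 = 0.897 km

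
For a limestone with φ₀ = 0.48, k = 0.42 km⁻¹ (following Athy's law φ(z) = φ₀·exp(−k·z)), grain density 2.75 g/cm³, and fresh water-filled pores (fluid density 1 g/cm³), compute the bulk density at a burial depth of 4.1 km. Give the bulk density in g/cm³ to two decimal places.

2.60 g/cm³

Porosity at depth: φ = 0.48·exp(−0.42×4.1) = 0.48×0.1787 = 0.0858
Bulk density: ρ_b = (1−φ)ρ_g + φ·ρ_f = 0.9142×2.75 + 0.0858×1
       = 2.514 + 0.086 = 2.600 g/cm³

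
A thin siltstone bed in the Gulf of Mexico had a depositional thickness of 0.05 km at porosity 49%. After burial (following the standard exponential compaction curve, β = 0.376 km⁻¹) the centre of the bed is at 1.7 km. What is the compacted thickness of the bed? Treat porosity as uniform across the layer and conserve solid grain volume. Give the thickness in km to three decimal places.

0.034 km

Porosity at 1.7 km: phi = 0.49·exp(−0.376×1.7) = 0.2586
Solid-volume conservation: h(1−phi) = h₀(1−phi₀) ⇒ h = h₀·(1−phi₀)/(1−phi)
h = 0.05 × (1 − 0.49)/(1 − 0.2586) = 0.05 × 0.6879 = 0.0344 km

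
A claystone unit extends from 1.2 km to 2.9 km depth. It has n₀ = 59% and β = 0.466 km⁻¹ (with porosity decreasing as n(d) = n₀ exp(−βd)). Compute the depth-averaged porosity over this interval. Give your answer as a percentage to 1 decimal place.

⟨n⟩ = (1/(d₂−d₁)) ∫ n₀ e^(−βd) dd = n₀·(e^(−β·d₁) − e^(−β·d₂)) / (β·(d₂−d₁))
e^(−0.466×1.2) = 0.5717; e^(−0.466×2.9) = 0.2589
⟨n⟩ = 0.59 × (0.5717 − 0.2589) / (0.466 × 1.7) = 0.59 × 0.3948 = 0.2330

23.3%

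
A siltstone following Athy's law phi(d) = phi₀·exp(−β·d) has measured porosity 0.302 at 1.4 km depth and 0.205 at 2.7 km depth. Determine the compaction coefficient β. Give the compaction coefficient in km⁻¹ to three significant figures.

Athy: phi(d) = phi₀ e^(−βd) ⇒ phi₁/phi₂ = e^{β(d₂−d₁)} ⇒ β = ln(phi₁/phi₂)/(d₂−d₁)
β = ln(0.302/0.205) / (2.7 − 1.4) = ln(1.473) / 1.3 = 0.3874 / 1.3 = 0.298 km⁻¹

0.298 km⁻¹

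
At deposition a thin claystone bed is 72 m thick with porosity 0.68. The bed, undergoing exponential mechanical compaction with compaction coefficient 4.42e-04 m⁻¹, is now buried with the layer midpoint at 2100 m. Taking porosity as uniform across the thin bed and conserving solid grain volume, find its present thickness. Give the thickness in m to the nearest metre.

Working in km (1 km = 1000 m; c in km⁻¹ = c in m⁻¹ × 1000):
Porosity at 2.1 km: phi = 0.68·exp(−0.442×2.1) = 0.2688
Solid-volume conservation: h(1−phi) = h₀(1−phi₀) ⇒ h = h₀·(1−phi₀)/(1−phi)
h = 0.072 × (1 − 0.68)/(1 − 0.2688) = 0.072 × 0.4376 = 0.0315 km

32 m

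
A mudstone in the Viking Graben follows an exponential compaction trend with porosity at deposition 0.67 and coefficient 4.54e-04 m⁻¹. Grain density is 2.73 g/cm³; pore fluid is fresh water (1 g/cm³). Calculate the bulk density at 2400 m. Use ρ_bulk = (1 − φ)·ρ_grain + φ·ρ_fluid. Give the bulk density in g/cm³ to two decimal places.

2.34 g/cm³

Working in km (1 km = 1000 m; c in km⁻¹ = c in m⁻¹ × 1000):
Porosity at depth: φ = 0.67·exp(−0.454×2.4) = 0.67×0.3364 = 0.2254
Bulk density: ρ_b = (1−φ)ρ_g + φ·ρ_f = 0.7746×2.73 + 0.2254×1
       = 2.115 + 0.225 = 2.340 g/cm³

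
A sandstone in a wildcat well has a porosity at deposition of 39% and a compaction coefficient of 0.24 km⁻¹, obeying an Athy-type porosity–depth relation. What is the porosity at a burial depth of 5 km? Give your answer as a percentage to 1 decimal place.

φ = φ₀·exp(−k·Z) = 0.39 × exp(−0.24 × 5) = 0.39 × exp(−1.2)
  = 0.39 × 0.3012 = 0.1175

11.7%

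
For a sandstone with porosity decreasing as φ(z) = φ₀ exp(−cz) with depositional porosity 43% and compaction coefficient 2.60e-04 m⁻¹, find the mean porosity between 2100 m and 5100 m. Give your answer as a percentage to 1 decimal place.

17.3%

Working in km (1 km = 1000 m; c in km⁻¹ = c in m⁻¹ × 1000):
⟨φ⟩ = (1/(z₂−z₁)) ∫ φ₀ e^(−cz) dz = φ₀·(e^(−c·z₁) − e^(−c·z₂)) / (c·(z₂−z₁))
e^(−0.26×2.1) = 0.5793; e^(−0.26×5.1) = 0.2655
⟨φ⟩ = 0.43 × (0.5793 − 0.2655) / (0.26 × 3) = 0.43 × 0.4022 = 0.1730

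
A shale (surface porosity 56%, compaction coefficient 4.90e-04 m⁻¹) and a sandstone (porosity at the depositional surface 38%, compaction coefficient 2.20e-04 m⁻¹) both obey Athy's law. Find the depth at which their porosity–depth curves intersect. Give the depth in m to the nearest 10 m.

1440 m

Working in km (1 km = 1000 m; β in km⁻¹ = β in m⁻¹ × 1000):
Set phi₀ₐ e^(−βₐz) = phi₀ᵦ e^(−βᵦz) ⇒ ln(phi₀ₐ/phi₀ᵦ) = (βₐ − βᵦ)·z
z = ln(0.56/0.38) / (0.49 − 0.22) = 0.3878 / 0.27 = 1.436 km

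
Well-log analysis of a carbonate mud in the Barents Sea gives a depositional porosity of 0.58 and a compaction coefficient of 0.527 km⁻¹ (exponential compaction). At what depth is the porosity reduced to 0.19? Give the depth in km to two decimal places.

Invert Athy's law: z = ln(phi₀/phi) / k
z = ln(0.58/0.19) / 0.527 = ln(3.053) / 0.527 = 1.1160 / 0.527 = 2.118 km

2.12 km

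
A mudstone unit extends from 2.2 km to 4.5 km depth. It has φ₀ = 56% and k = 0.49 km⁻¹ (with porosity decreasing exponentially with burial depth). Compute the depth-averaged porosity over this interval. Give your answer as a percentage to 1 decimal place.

11.4%

⟨φ⟩ = (1/(d₂−d₁)) ∫ φ₀ e^(−kd) dd = φ₀·(e^(−k·d₁) − e^(−k·d₂)) / (k·(d₂−d₁))
e^(−0.49×2.2) = 0.3403; e^(−0.49×4.5) = 0.1103
⟨φ⟩ = 0.56 × (0.3403 − 0.1103) / (0.49 × 2.3) = 0.56 × 0.2041 = 0.1143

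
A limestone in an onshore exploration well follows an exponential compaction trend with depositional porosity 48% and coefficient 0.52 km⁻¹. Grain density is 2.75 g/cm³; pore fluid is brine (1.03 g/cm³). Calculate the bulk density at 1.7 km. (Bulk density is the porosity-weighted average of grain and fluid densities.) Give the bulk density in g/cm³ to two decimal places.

2.41 g/cm³

Porosity at depth: phi = 0.48·exp(−0.52×1.7) = 0.48×0.4131 = 0.1983
Bulk density: ρ_b = (1−phi)ρ_g + phi·ρ_f = 0.8017×2.75 + 0.1983×1.03
       = 2.205 + 0.204 = 2.409 g/cm³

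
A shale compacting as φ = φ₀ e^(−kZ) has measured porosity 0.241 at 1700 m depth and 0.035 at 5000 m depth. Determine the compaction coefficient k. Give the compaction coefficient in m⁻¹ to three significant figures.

0.000585 m⁻¹

Working in km (1 km = 1000 m; k in km⁻¹ = k in m⁻¹ × 1000):
Athy: φ(Z) = φ₀ e^(−kZ) ⇒ φ₁/φ₂ = e^{k(Z₂−Z₁)} ⇒ k = ln(φ₁/φ₂)/(Z₂−Z₁)
k = ln(0.241/0.035) / (5 − 1.7) = ln(6.886) / 3.3 = 1.9294 / 3.3 = 0.5847 km⁻¹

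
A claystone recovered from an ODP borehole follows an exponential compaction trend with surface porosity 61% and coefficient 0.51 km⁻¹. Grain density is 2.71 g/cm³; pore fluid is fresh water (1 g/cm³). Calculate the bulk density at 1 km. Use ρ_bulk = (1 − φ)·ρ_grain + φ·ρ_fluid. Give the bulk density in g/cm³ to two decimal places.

2.08 g/cm³

Porosity at depth: n = 0.61·exp(−0.51×1) = 0.61×0.6005 = 0.3663
Bulk density: ρ_b = (1−n)ρ_g + n·ρ_f = 0.6337×2.71 + 0.3663×1
       = 1.717 + 0.366 = 2.084 g/cm³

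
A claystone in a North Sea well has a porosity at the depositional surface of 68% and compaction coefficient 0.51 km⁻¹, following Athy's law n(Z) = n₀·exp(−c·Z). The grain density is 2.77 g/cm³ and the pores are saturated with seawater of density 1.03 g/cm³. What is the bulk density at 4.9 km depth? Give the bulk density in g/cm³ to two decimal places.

2.67 g/cm³

Porosity at depth: n = 0.68·exp(−0.51×4.9) = 0.68×0.0822 = 0.0559
Bulk density: ρ_b = (1−n)ρ_g + n·ρ_f = 0.9441×2.77 + 0.0559×1.03
       = 2.615 + 0.058 = 2.673 g/cm³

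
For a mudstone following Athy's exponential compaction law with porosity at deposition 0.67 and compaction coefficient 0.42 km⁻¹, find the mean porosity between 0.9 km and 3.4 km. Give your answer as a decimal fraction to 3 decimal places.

⟨φ⟩ = (1/(z₂−z₁)) ∫ φ₀ e^(−βz) dz = φ₀·(e^(−β·z₁) − e^(−β·z₂)) / (β·(z₂−z₁))
e^(−0.42×0.9) = 0.6852; e^(−0.42×3.4) = 0.2398
⟨φ⟩ = 0.67 × (0.6852 − 0.2398) / (0.42 × 2.5) = 0.67 × 0.4242 = 0.2842

0.284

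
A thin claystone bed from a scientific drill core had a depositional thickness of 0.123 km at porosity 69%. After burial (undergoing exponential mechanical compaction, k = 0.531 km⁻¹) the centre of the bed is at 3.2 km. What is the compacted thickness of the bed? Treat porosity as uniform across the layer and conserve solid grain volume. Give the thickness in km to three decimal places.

Porosity at 3.2 km: n = 0.69·exp(−0.531×3.2) = 0.1262
Solid-volume conservation: h(1−n) = h₀(1−n₀) ⇒ h = h₀·(1−n₀)/(1−n)
h = 0.123 × (1 − 0.69)/(1 − 0.1262) = 0.123 × 0.3548 = 0.0436 km

0.044 km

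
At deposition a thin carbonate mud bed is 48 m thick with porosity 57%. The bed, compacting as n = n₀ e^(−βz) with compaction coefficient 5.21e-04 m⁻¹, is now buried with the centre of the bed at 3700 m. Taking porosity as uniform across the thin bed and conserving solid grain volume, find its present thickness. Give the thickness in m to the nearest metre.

23 m

Working in km (1 km = 1000 m; β in km⁻¹ = β in m⁻¹ × 1000):
Porosity at 3.7 km: n = 0.57·exp(−0.521×3.7) = 0.0829
Solid-volume conservation: h(1−n) = h₀(1−n₀) ⇒ h = h₀·(1−n₀)/(1−n)
h = 0.048 × (1 − 0.57)/(1 − 0.0829) = 0.048 × 0.4689 = 0.0225 km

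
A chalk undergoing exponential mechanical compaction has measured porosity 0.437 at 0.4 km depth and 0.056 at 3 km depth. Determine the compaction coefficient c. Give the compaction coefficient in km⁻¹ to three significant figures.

0.790 km⁻¹

Athy: phi(Z) = phi₀ e^(−cZ) ⇒ phi₁/phi₂ = e^{c(Z₂−Z₁)} ⇒ c = ln(phi₁/phi₂)/(Z₂−Z₁)
c = ln(0.437/0.056) / (3 − 0.4) = ln(7.804) / 2.6 = 2.0546 / 2.6 = 0.7902 km⁻¹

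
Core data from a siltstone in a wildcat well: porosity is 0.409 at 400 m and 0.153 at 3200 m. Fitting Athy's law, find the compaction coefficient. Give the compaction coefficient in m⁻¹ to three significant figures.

Working in km (1 km = 1000 m; k in km⁻¹ = k in m⁻¹ × 1000):
Athy: phi(d) = phi₀ e^(−kd) ⇒ phi₁/phi₂ = e^{k(d₂−d₁)} ⇒ k = ln(phi₁/phi₂)/(d₂−d₁)
k = ln(0.409/0.153) / (3.2 − 0.4) = ln(2.673) / 2.8 = 0.9833 / 2.8 = 0.3512 km⁻¹

0.000351 m⁻¹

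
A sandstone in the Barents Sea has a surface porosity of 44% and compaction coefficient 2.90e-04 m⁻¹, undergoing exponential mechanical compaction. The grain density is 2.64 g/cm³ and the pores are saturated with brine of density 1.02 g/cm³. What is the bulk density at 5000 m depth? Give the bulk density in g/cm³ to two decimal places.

Working in km (1 km = 1000 m; β in km⁻¹ = β in m⁻¹ × 1000):
Porosity at depth: phi = 0.44·exp(−0.29×5) = 0.44×0.2346 = 0.1032
Bulk density: ρ_b = (1−phi)ρ_g + phi·ρ_f = 0.8968×2.64 + 0.1032×1.02
       = 2.368 + 0.105 = 2.473 g/cm³

2.47 g/cm³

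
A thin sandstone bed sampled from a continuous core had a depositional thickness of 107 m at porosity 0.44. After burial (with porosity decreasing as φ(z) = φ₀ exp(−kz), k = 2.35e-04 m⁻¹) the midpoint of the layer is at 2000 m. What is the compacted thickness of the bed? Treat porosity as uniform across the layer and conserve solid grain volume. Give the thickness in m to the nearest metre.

Working in km (1 km = 1000 m; k in km⁻¹ = k in m⁻¹ × 1000):
Porosity at 2 km: φ = 0.44·exp(−0.235×2) = 0.2750
Solid-volume conservation: h(1−φ) = h₀(1−φ₀) ⇒ h = h₀·(1−φ₀)/(1−φ)
h = 0.107 × (1 − 0.44)/(1 − 0.2750) = 0.107 × 0.7724 = 0.0826 km

83 m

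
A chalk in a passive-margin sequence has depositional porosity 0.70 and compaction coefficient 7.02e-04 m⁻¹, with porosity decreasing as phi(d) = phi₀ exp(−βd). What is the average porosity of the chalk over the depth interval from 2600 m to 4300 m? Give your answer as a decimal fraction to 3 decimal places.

Working in km (1 km = 1000 m; β in km⁻¹ = β in m⁻¹ × 1000):
⟨phi⟩ = (1/(d₂−d₁)) ∫ phi₀ e^(−βd) dd = phi₀·(e^(−β·d₁) − e^(−β·d₂)) / (β·(d₂−d₁))
e^(−0.702×2.6) = 0.1612; e^(−0.702×4.3) = 0.0489
⟨phi⟩ = 0.7 × (0.1612 − 0.0489) / (0.702 × 1.7) = 0.7 × 0.0941 = 0.0659

0.066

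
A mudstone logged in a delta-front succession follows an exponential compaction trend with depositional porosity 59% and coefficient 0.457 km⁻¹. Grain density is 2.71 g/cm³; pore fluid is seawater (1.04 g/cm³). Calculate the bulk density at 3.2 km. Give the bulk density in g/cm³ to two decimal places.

2.48 g/cm³

Porosity at depth: phi = 0.59·exp(−0.457×3.2) = 0.59×0.2317 = 0.1367
Bulk density: ρ_b = (1−phi)ρ_g + phi·ρ_f = 0.8633×2.71 + 0.1367×1.04
       = 2.340 + 0.142 = 2.482 g/cm³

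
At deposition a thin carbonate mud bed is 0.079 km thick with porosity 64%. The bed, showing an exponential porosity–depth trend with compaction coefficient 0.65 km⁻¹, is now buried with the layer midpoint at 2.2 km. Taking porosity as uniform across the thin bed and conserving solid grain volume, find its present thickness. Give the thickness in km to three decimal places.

Porosity at 2.2 km: φ = 0.64·exp(−0.65×2.2) = 0.1532
Solid-volume conservation: h(1−φ) = h₀(1−φ₀) ⇒ h = h₀·(1−φ₀)/(1−φ)
h = 0.079 × (1 − 0.64)/(1 − 0.1532) = 0.079 × 0.4251 = 0.0336 km

0.034 km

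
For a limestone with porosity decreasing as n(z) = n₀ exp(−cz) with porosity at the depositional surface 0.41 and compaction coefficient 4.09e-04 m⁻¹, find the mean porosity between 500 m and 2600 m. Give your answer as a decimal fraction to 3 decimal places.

0.224

Working in km (1 km = 1000 m; c in km⁻¹ = c in m⁻¹ × 1000):
⟨n⟩ = (1/(z₂−z₁)) ∫ n₀ e^(−cz) dz = n₀·(e^(−c·z₁) − e^(−c·z₂)) / (c·(z₂−z₁))
e^(−0.409×0.5) = 0.8151; e^(−0.409×2.6) = 0.3453
⟨n⟩ = 0.41 × (0.8151 − 0.3453) / (0.409 × 2.1) = 0.41 × 0.5469 = 0.2242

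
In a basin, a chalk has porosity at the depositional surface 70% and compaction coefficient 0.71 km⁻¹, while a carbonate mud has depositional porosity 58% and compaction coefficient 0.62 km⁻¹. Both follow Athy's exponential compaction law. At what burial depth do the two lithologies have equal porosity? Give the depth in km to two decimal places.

Set φ₀ₐ e^(−cₐZ) = φ₀ᵦ e^(−cᵦZ) ⇒ ln(φ₀ₐ/φ₀ᵦ) = (cₐ − cᵦ)·Z
Z = ln(0.7/0.58) / (0.71 − 0.62) = 0.1881 / 0.09 = 2.089 km

2.09 km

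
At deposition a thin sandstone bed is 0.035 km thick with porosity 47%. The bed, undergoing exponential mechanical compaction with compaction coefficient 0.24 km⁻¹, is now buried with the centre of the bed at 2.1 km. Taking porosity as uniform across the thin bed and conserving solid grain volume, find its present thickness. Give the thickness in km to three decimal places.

0.026 km

Porosity at 2.1 km: φ = 0.47·exp(−0.24×2.1) = 0.2839
Solid-volume conservation: h(1−φ) = h₀(1−φ₀) ⇒ h = h₀·(1−φ₀)/(1−φ)
h = 0.035 × (1 − 0.47)/(1 − 0.2839) = 0.035 × 0.7402 = 0.0259 km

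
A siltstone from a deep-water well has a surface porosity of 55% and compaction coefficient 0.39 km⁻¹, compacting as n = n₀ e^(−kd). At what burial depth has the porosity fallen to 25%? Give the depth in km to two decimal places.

2.02 km

Invert Athy's law: d = ln(n₀/n) / k
d = ln(0.55/0.25) / 0.39 = ln(2.2) / 0.39 = 0.7885 / 0.39 = 2.022 km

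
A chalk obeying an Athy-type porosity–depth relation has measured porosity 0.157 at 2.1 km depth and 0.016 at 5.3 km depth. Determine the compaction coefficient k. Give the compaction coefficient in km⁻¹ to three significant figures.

0.714 km⁻¹

Athy: phi(Z) = phi₀ e^(−kZ) ⇒ phi₁/phi₂ = e^{k(Z₂−Z₁)} ⇒ k = ln(phi₁/phi₂)/(Z₂−Z₁)
k = ln(0.157/0.016) / (5.3 − 2.1) = ln(9.812) / 3.2 = 2.2837 / 3.2 = 0.7136 km⁻¹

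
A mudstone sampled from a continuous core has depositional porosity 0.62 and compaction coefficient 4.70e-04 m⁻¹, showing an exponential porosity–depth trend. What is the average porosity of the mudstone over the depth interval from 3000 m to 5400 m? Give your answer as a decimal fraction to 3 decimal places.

0.091

Working in km (1 km = 1000 m; β in km⁻¹ = β in m⁻¹ × 1000):
⟨phi⟩ = (1/(z₂−z₁)) ∫ phi₀ e^(−βz) dz = phi₀·(e^(−β·z₁) − e^(−β·z₂)) / (β·(z₂−z₁))
e^(−0.47×3) = 0.2441; e^(−0.47×5.4) = 0.0790
⟨phi⟩ = 0.62 × (0.2441 − 0.0790) / (0.47 × 2.4) = 0.62 × 0.1464 = 0.0908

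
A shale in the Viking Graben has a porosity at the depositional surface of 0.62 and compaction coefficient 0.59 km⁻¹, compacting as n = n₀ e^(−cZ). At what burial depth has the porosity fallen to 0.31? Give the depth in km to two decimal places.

1.17 km

Invert Athy's law: Z = ln(n₀/n) / c
Z = ln(0.62/0.31) / 0.59 = ln(2) / 0.59 = 0.6931 / 0.59 = 1.175 km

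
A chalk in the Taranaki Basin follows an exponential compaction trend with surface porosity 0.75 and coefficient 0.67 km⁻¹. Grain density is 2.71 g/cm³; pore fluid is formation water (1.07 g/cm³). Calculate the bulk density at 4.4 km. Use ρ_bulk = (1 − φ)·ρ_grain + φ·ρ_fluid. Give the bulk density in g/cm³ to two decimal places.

2.65 g/cm³

Porosity at depth: φ = 0.75·exp(−0.67×4.4) = 0.75×0.0524 = 0.0393
Bulk density: ρ_b = (1−φ)ρ_g + φ·ρ_f = 0.9607×2.71 + 0.0393×1.07
       = 2.603 + 0.042 = 2.645 g/cm³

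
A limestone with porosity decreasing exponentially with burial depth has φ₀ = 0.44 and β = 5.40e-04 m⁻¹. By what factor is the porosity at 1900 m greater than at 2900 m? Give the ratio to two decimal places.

1.72

Working in km (1 km = 1000 m; β in km⁻¹ = β in m⁻¹ × 1000):
φ(d₁)/φ(d₂) = e^(−β·d₁)/e^(−β·d₂) = e^{β(d₂−d₁)}
= exp(0.54 × 1) = exp(0.54) = 1.7160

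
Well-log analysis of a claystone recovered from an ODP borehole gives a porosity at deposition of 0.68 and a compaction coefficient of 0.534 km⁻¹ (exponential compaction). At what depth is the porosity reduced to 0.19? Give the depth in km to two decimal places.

Invert Athy's law: Z = ln(phi₀/phi) / k
Z = ln(0.68/0.19) / 0.534 = ln(3.579) / 0.534 = 1.2751 / 0.534 = 2.388 km

2.39 km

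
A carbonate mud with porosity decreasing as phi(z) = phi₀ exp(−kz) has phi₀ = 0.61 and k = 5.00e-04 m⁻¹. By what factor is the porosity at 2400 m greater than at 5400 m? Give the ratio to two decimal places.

4.48

Working in km (1 km = 1000 m; k in km⁻¹ = k in m⁻¹ × 1000):
phi(z₁)/phi(z₂) = e^(−k·z₁)/e^(−k·z₂) = e^{k(z₂−z₁)}
= exp(0.5 × 3) = exp(1.5) = 4.4817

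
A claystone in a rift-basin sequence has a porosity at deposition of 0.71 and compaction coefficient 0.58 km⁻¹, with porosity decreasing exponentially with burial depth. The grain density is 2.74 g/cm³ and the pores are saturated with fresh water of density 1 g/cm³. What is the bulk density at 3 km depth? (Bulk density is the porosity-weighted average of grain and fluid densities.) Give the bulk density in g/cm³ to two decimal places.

Porosity at depth: n = 0.71·exp(−0.58×3) = 0.71×0.1755 = 0.1246
Bulk density: ρ_b = (1−n)ρ_g + n·ρ_f = 0.8754×2.74 + 0.1246×1
       = 2.399 + 0.125 = 2.523 g/cm³

2.52 g/cm³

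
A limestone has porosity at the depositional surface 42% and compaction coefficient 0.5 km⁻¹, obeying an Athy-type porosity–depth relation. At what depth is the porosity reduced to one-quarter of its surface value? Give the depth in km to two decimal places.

2.77 km

n/n₀ = 1/4 ⇒ exp(−β·Z) = 1/4 ⇒ Z = ln(4) / β
Z = 1.3863 / 0.5 = 2.773 km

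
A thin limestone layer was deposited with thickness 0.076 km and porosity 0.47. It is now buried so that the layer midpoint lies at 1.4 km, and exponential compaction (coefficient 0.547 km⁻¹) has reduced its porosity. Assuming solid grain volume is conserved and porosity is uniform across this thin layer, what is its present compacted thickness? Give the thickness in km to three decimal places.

0.052 km

Porosity at 1.4 km: n = 0.47·exp(−0.547×1.4) = 0.2185
Solid-volume conservation: h(1−n) = h₀(1−n₀) ⇒ h = h₀·(1−n₀)/(1−n)
h = 0.076 × (1 − 0.47)/(1 − 0.2185) = 0.076 × 0.6782 = 0.0515 km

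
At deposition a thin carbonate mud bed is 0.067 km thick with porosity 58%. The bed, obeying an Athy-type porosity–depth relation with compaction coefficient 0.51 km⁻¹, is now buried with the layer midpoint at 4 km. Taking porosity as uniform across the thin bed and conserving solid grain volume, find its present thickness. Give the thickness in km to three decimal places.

0.030 km

Porosity at 4 km: φ = 0.58·exp(−0.51×4) = 0.0754
Solid-volume conservation: h(1−φ) = h₀(1−φ₀) ⇒ h = h₀·(1−φ₀)/(1−φ)
h = 0.067 × (1 − 0.58)/(1 − 0.0754) = 0.067 × 0.4543 = 0.0304 km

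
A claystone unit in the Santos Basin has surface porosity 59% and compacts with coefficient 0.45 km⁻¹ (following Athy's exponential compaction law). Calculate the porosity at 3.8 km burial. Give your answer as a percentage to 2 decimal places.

φ = φ₀·exp(−β·z) = 0.59 × exp(−0.45 × 3.8) = 0.59 × exp(−1.71)
  = 0.59 × 0.1809 = 0.1067

10.67%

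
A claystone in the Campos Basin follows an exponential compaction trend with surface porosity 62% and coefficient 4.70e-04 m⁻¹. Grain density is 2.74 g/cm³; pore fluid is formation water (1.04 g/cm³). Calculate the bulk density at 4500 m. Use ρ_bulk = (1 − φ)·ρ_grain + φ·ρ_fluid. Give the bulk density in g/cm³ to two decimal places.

2.61 g/cm³

Working in km (1 km = 1000 m; c in km⁻¹ = c in m⁻¹ × 1000):
Porosity at depth: n = 0.62·exp(−0.47×4.5) = 0.62×0.1206 = 0.0748
Bulk density: ρ_b = (1−n)ρ_g + n·ρ_f = 0.9252×2.74 + 0.0748×1.04
       = 2.535 + 0.078 = 2.613 g/cm³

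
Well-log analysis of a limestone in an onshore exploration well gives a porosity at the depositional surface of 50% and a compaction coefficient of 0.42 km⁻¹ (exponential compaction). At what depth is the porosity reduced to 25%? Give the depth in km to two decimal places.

Invert Athy's law: z = ln(n₀/n) / k
z = ln(0.5/0.25) / 0.42 = ln(2) / 0.42 = 0.6931 / 0.42 = 1.650 km

1.65 km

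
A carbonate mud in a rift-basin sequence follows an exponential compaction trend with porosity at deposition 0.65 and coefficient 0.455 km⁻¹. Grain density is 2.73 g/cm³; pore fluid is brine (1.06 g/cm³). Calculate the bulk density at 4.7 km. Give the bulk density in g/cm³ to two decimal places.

2.60 g/cm³

Porosity at depth: φ = 0.65·exp(−0.455×4.7) = 0.65×0.1178 = 0.0766
Bulk density: ρ_b = (1−φ)ρ_g + φ·ρ_f = 0.9234×2.73 + 0.0766×1.06
       = 2.521 + 0.081 = 2.602 g/cm³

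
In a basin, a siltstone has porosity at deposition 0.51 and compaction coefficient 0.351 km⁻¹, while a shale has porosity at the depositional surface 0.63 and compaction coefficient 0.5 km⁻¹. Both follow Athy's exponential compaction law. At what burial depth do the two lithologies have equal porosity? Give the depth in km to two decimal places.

Set phi₀ₐ e^(−βₐz) = phi₀ᵦ e^(−βᵦz) ⇒ ln(phi₀ₐ/phi₀ᵦ) = (βₐ − βᵦ)·z
z = ln(0.51/0.63) / (0.351 − 0.5) = -0.2113 / -0.149 = 1.418 km

1.42 km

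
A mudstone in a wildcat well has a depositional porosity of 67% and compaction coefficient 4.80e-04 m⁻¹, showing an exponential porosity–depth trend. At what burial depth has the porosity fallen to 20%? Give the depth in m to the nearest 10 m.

Working in km (1 km = 1000 m; β in km⁻¹ = β in m⁻¹ × 1000):
Invert Athy's law: d = ln(n₀/n) / β
d = ln(0.67/0.2) / 0.48 = ln(3.35) / 0.48 = 1.2090 / 0.48 = 2.519 km

2520 m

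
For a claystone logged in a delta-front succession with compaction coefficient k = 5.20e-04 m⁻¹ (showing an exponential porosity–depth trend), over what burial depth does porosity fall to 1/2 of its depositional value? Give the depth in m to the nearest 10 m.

Working in km (1 km = 1000 m; k in km⁻¹ = k in m⁻¹ × 1000):
n/n₀ = 1/2 ⇒ exp(−k·z) = 1/2 ⇒ z = ln(2) / k
z = 0.6931 / 0.52 = 1.333 km

1330 m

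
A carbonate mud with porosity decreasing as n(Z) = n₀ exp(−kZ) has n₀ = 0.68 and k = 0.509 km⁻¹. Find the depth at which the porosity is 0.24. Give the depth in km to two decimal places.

Invert Athy's law: Z = ln(n₀/n) / k
Z = ln(0.68/0.24) / 0.509 = ln(2.833) / 0.509 = 1.0415 / 0.509 = 2.046 km

2.05 km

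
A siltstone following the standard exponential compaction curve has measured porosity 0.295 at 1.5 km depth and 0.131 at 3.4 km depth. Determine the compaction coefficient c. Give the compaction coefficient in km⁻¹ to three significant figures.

Athy: φ(z) = φ₀ e^(−cz) ⇒ φ₁/φ₂ = e^{c(z₂−z₁)} ⇒ c = ln(φ₁/φ₂)/(z₂−z₁)
c = ln(0.295/0.131) / (3.4 − 1.5) = ln(2.252) / 1.9 = 0.8118 / 1.9 = 0.4273 km⁻¹

0.427 km⁻¹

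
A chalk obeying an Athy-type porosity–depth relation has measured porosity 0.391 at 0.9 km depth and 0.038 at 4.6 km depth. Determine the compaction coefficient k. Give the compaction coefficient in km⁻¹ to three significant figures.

0.630 km⁻¹

Athy: n(z) = n₀ e^(−kz) ⇒ n₁/n₂ = e^{k(z₂−z₁)} ⇒ k = ln(n₁/n₂)/(z₂−z₁)
k = ln(0.391/0.038) / (4.6 − 0.9) = ln(10.29) / 3.7 = 2.3311 / 3.7 = 0.63 km⁻¹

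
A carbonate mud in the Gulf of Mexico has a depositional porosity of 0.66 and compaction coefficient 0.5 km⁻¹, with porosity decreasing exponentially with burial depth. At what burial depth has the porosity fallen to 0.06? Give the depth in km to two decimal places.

4.80 km

Invert Athy's law: z = ln(n₀/n) / c
z = ln(0.66/0.06) / 0.5 = ln(11) / 0.5 = 2.3979 / 0.5 = 4.796 km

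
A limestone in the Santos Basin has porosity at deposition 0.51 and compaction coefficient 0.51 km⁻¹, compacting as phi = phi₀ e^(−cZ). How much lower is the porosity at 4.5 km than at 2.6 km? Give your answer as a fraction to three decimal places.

0.084

phi(2.6) = 0.51·e^(−0.51×2.6) = 0.1354
phi(4.5) = 0.51·e^(−0.51×4.5) = 0.0514
Δphi = 0.1354 − 0.0514 = 0.0840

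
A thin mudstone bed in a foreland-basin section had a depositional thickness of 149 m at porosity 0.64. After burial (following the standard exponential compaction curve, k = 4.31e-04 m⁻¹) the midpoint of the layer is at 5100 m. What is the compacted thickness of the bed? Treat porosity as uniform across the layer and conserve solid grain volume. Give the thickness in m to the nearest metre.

58 m

Working in km (1 km = 1000 m; k in km⁻¹ = k in m⁻¹ × 1000):
Porosity at 5.1 km: phi = 0.64·exp(−0.431×5.1) = 0.0710
Solid-volume conservation: h(1−phi) = h₀(1−phi₀) ⇒ h = h₀·(1−phi₀)/(1−phi)
h = 0.149 × (1 − 0.64)/(1 − 0.0710) = 0.149 × 0.3875 = 0.0577 km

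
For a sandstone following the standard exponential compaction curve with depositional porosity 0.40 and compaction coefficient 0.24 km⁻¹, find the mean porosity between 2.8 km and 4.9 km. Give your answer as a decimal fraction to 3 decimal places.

0.160

⟨n⟩ = (1/(d₂−d₁)) ∫ n₀ e^(−cd) dd = n₀·(e^(−c·d₁) − e^(−c·d₂)) / (c·(d₂−d₁))
e^(−0.24×2.8) = 0.5107; e^(−0.24×4.9) = 0.3085
⟨n⟩ = 0.4 × (0.5107 − 0.3085) / (0.24 × 2.1) = 0.4 × 0.4011 = 0.1605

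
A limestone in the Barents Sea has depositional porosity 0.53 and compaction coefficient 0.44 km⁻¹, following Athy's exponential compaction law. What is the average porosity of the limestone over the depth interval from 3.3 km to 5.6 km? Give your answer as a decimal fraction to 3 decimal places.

⟨φ⟩ = (1/(z₂−z₁)) ∫ φ₀ e^(−cz) dz = φ₀·(e^(−c·z₁) − e^(−c·z₂)) / (c·(z₂−z₁))
e^(−0.44×3.3) = 0.2341; e^(−0.44×5.6) = 0.0851
⟨φ⟩ = 0.53 × (0.2341 − 0.0851) / (0.44 × 2.3) = 0.53 × 0.1472 = 0.0780

0.078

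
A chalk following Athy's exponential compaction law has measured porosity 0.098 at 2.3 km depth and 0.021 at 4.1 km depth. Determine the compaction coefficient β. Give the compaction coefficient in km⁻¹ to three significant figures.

Athy: n(d) = n₀ e^(−βd) ⇒ n₁/n₂ = e^{β(d₂−d₁)} ⇒ β = ln(n₁/n₂)/(d₂−d₁)
β = ln(0.098/0.021) / (4.1 − 2.3) = ln(4.667) / 1.8 = 1.5404 / 1.8 = 0.8558 km⁻¹

0.856 km⁻¹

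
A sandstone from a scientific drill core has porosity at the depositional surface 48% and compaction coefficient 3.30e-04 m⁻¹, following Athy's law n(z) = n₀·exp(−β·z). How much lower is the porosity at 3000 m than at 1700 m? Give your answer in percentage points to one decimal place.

9.6 percentage points

Working in km (1 km = 1000 m; β in km⁻¹ = β in m⁻¹ × 1000):
n(1.7) = 0.48·e^(−0.33×1.7) = 0.2739
n(3) = 0.48·e^(−0.33×3) = 0.1784
Δn = 0.2739 − 0.1784 = 0.0955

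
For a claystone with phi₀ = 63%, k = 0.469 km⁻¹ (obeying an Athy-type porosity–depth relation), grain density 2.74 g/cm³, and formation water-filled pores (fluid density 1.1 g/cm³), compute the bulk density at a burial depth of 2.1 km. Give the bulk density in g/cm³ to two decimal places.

Porosity at depth: phi = 0.63·exp(−0.469×2.1) = 0.63×0.3735 = 0.2353
Bulk density: ρ_b = (1−phi)ρ_g + phi·ρ_f = 0.7647×2.74 + 0.2353×1.1
       = 2.095 + 0.259 = 2.354 g/cm³

2.35 g/cm³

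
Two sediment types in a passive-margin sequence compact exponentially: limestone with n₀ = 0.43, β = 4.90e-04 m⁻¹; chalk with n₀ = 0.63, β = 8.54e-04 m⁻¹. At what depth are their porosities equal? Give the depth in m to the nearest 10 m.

Working in km (1 km = 1000 m; β in km⁻¹ = β in m⁻¹ × 1000):
Set n₀ₐ e^(−βₐZ) = n₀ᵦ e^(−βᵦZ) ⇒ ln(n₀ₐ/n₀ᵦ) = (βₐ − βᵦ)·Z
Z = ln(0.43/0.63) / (0.49 − 0.854) = -0.3819 / -0.364 = 1.049 km

1050 m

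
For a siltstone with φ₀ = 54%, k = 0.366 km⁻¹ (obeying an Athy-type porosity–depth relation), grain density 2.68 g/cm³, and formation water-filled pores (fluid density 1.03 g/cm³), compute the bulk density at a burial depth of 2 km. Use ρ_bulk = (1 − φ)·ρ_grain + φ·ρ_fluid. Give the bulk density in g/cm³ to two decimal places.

2.25 g/cm³

Porosity at depth: φ = 0.54·exp(−0.366×2) = 0.54×0.4809 = 0.2597
Bulk density: ρ_b = (1−φ)ρ_g + φ·ρ_f = 0.7403×2.68 + 0.2597×1.03
       = 1.984 + 0.268 = 2.251 g/cm³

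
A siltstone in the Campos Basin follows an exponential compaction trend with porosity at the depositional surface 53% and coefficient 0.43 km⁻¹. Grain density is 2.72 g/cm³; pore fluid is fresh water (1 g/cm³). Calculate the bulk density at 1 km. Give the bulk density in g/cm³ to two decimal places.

2.13 g/cm³

Porosity at depth: φ = 0.53·exp(−0.43×1) = 0.53×0.6505 = 0.3448
Bulk density: ρ_b = (1−φ)ρ_g + φ·ρ_f = 0.6552×2.72 + 0.3448×1
       = 1.782 + 0.345 = 2.127 g/cm³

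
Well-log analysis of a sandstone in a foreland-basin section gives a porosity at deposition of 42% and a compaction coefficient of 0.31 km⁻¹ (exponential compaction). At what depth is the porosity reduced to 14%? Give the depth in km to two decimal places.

3.54 km

Invert Athy's law: z = ln(phi₀/phi) / β
z = ln(0.42/0.14) / 0.31 = ln(3) / 0.31 = 1.0986 / 0.31 = 3.544 km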